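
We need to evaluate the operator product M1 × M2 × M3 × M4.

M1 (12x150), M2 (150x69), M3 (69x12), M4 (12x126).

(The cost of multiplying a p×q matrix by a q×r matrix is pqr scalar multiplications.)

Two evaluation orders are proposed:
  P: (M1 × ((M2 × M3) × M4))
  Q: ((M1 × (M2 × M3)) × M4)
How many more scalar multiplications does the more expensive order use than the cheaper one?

Order P = (M1 × ((M2 × M3) × M4)): (M2 × M3): 150×69 by 69×12 → 150×12, cost 150·69·12 = 124200; ((M2 × M3) × M4): 150×12 by 12×126 → 150×126, cost 150·12·126 = 226800; cumulative 351000; (M1 × ((M2 × M3) × M4)): 12×150 by 150×126 → 12×126, cost 12·150·126 = 226800; cumulative 577800. Total 577800.
Order Q = ((M1 × (M2 × M3)) × M4): (M2 × M3): 150×69 by 69×12 → 150×12, cost 150·69·12 = 124200; (M1 × (M2 × M3)): 12×150 by 150×12 → 12×12, cost 12·150·12 = 21600; cumulative 145800; ((M1 × (M2 × M3)) × M4): 12×12 by 12×126 → 12×126, cost 12·12·126 = 18144; cumulative 163944. Total 163944.
Difference: |577800 − 163944| = 413856.

413856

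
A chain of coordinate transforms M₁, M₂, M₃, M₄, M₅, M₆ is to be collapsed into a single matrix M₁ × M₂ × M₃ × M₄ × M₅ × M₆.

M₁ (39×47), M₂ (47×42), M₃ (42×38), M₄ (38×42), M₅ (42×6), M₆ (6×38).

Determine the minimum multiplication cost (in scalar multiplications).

Adjacent pairs: M₁M₂ = 39·47·42 = 76986; M₂M₃ = 47·42·38 = 75012; M₃M₄ = 42·38·42 = 67032; M₄M₅ = 38·42·6 = 9576; M₅M₆ = 42·6·38 = 9576.
Length 3: M₁..M₃: k=1: 0+75012+39·47·38=144666; k=2: 76986+0+39·42·38=139230 → min 139230 | M₂..M₄: k=2: 0+67032+47·42·42=149940; k=3: 75012+0+47·38·42=150024 → min 149940 | M₃..M₅: k=3: 0+9576+42·38·6=19152; k=4: 67032+0+42·42·6=77616 → min 19152 | M₄..M₆: k=4: 0+9576+38·42·38=70224; k=5: 9576+0+38·6·38=18240 → min 18240.
Length 4: M₁..M₄: k=1: 0+149940+39·47·42=226926; k=2: 76986+67032+39·42·42=212814; k=3: 139230+0+39·38·42=201474 → min 201474 | M₂..M₅: k=2: 0+19152+47·42·6=30996; k=3: 75012+9576+47·38·6=95304; k=4: 149940+0+47·42·6=161784 → min 30996 | M₃..M₆: k=3: 0+18240+42·38·38=78888; k=4: 67032+9576+42·42·38=143640; k=5: 19152+0+42·6·38=28728 → min 28728.
Length 5: M₁..M₅: k=1: 0+30996+39·47·6=41994; k=2: 76986+19152+39·42·6=105966; k=3: 139230+9576+39·38·6=157698; k=4: 201474+0+39·42·6=211302 → min 41994 | M₂..M₆: k=2: 0+28728+47·42·38=103740; k=3: 75012+18240+47·38·38=161120; k=4: 149940+9576+47·42·38=234528; k=5: 30996+0+47·6·38=41712 → min 41712.
Length 6: M₁..M₆: k=1: 0+41712+39·47·38=111366; k=2: 76986+28728+39·42·38=167958; k=3: 139230+18240+39·38·38=213786; k=4: 201474+9576+39·42·38=273294; k=5: 41994+0+39·6·38=50886 → min 50886.
Optimal order: ((M₁ × (M₂ × (M₃ × (M₄ × M₅)))) × M₆) with cost 50886.

50886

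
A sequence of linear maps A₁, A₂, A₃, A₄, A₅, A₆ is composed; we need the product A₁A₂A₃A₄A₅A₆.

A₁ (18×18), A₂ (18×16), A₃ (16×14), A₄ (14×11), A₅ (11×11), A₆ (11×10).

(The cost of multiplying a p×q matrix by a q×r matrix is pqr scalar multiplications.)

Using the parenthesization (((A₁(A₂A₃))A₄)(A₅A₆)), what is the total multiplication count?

14530

(A₂A₃): 18×16 by 16×14 → 18×14, cost 18·16·14 = 4032
(A₁(A₂A₃)): 18×18 by 18×14 → 18×14, cost 18·18·14 = 4536; cumulative 8568
((A₁(A₂A₃))A₄): 18×14 by 14×11 → 18×11, cost 18·14·11 = 2772; cumulative 11340
(A₅A₆): 11×11 by 11×10 → 11×10, cost 11·11·10 = 1210
(((A₁(A₂A₃))A₄)(A₅A₆)): 18×11 by 11×10 → 18×10, cost 18·11·10 = 1980; cumulative 14530
Total: 14530 scalar multiplications.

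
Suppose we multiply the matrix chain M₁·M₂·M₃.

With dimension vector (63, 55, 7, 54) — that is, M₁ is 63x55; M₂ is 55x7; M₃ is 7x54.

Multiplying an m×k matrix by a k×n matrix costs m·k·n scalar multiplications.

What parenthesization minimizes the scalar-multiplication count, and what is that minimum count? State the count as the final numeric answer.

(M₁·(M₂·M₃)): cost 207900.
((M₁·M₂)·M₃): cost 48069.
Optimal: ((M₁·M₂)·M₃) with cost 48069.

48069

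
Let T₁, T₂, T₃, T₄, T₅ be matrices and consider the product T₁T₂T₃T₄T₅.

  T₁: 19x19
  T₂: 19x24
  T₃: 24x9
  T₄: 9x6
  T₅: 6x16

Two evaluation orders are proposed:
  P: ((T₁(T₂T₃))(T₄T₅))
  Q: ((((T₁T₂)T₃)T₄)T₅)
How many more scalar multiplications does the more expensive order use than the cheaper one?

Order P = ((T₁(T₂T₃))(T₄T₅)): (T₂T₃): 19×24 by 24×9 → 19×9, cost 19·24·9 = 4104; (T₁(T₂T₃)): 19×19 by 19×9 → 19×9, cost 19·19·9 = 3249; cumulative 7353; (T₄T₅): 9×6 by 6×16 → 9×16, cost 9·6·16 = 864; ((T₁(T₂T₃))(T₄T₅)): 19×9 by 9×16 → 19×16, cost 19·9·16 = 2736; cumulative 10953. Total 10953.
Order Q = ((((T₁T₂)T₃)T₄)T₅): (T₁T₂): 19×19 by 19×24 → 19×24, cost 19·19·24 = 8664; ((T₁T₂)T₃): 19×24 by 24×9 → 19×9, cost 19·24·9 = 4104; cumulative 12768; (((T₁T₂)T₃)T₄): 19×9 by 9×6 → 19×6, cost 19·9·6 = 1026; cumulative 13794; ((((T₁T₂)T₃)T₄)T₅): 19×6 by 6×16 → 19×16, cost 19·6·16 = 1824; cumulative 15618. Total 15618.
Difference: |10953 − 15618| = 4665.

4665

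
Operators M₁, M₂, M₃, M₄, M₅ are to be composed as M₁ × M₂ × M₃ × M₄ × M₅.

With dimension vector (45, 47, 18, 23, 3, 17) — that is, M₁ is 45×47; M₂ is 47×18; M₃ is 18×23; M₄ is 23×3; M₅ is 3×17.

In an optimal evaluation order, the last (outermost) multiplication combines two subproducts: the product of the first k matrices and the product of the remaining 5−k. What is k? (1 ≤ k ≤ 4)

4

Adjacent pairs: M₁M₂ = 45·47·18 = 38070; M₂M₃ = 47·18·23 = 19458; M₃M₄ = 18·23·3 = 1242; M₄M₅ = 23·3·17 = 1173.
Length 3: M₁..M₃: k=1: 0+19458+45·47·23=68103; k=2: 38070+0+45·18·23=56700 → min 56700 | M₂..M₄: k=2: 0+1242+47·18·3=3780; k=3: 19458+0+47·23·3=22701 → min 3780 | M₃..M₅: k=3: 0+1173+18·23·17=8211; k=4: 1242+0+18·3·17=2160 → min 2160.
Length 4: M₁..M₄: k=1: 0+3780+45·47·3=10125; k=2: 38070+1242+45·18·3=41742; k=3: 56700+0+45·23·3=59805 → min 10125 | M₂..M₅: k=2: 0+2160+47·18·17=16542; k=3: 19458+1173+47·23·17=39008; k=4: 3780+0+47·3·17=6177 → min 6177.
Top-level splits: k=1: (M₁..M₁)·(M₂..M₅) → 0+6177+45·47·17 = 42132; k=2: (M₁..M₂)·(M₃..M₅) → 38070+2160+45·18·17 = 54000; k=3: (M₁..M₃)·(M₄..M₅) → 56700+1173+45·23·17 = 75468; k=4: (M₁..M₄)·(M₅..M₅) → 10125+0+45·3·17 = 12420.
Best split is after M₄, i.e. k = 4.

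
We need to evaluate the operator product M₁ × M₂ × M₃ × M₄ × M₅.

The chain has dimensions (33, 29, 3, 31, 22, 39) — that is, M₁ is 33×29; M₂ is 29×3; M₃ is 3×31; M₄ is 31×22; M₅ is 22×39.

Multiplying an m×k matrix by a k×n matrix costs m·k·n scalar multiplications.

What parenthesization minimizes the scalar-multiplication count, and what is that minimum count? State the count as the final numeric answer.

Adjacent pairs: M₁M₂ = 33·29·3 = 2871; M₂M₃ = 29·3·31 = 2697; M₃M₄ = 3·31·22 = 2046; M₄M₅ = 31·22·39 = 26598.
Length 3: M₁..M₃: k=1: 0+2697+33·29·31=32364; k=2: 2871+0+33·3·31=5940 → min 5940 | M₂..M₄: k=2: 0+2046+29·3·22=3960; k=3: 2697+0+29·31·22=22475 → min 3960 | M₃..M₅: k=3: 0+26598+3·31·39=30225; k=4: 2046+0+3·22·39=4620 → min 4620.
Length 4: M₁..M₄: k=1: 0+3960+33·29·22=25014; k=2: 2871+2046+33·3·22=7095; k=3: 5940+0+33·31·22=28446 → min 7095 | M₂..M₅: k=2: 0+4620+29·3·39=8013; k=3: 2697+26598+29·31·39=64356; k=4: 3960+0+29·22·39=28842 → min 8013.
Length 5: M₁..M₅: k=1: 0+8013+33·29·39=45336; k=2: 2871+4620+33·3·39=11352; k=3: 5940+26598+33·31·39=72435; k=4: 7095+0+33·22·39=35409 → min 11352.
Optimal parenthesization: ((M₁ × M₂) × ((M₃ × M₄) × M₅)) with cost 11352.

11352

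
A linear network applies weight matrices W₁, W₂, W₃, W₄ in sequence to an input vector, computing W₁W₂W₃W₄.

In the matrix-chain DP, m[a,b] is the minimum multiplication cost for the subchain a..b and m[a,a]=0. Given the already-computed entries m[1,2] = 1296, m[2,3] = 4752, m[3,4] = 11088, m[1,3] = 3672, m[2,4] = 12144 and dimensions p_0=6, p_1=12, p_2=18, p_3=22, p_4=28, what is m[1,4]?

m[1,4] = min over k∈[1,3] of m[1,k]+m[k+1,4]+p_{0}·p_k·p_{4}.
k=1: 0 + 12144 + 6·12·28 = 14160; k=2: 1296 + 11088 + 6·18·28 = 15408; k=3: 3672 + 0 + 6·22·28 = 7368.
Minimum: 7368 at k=3.

7368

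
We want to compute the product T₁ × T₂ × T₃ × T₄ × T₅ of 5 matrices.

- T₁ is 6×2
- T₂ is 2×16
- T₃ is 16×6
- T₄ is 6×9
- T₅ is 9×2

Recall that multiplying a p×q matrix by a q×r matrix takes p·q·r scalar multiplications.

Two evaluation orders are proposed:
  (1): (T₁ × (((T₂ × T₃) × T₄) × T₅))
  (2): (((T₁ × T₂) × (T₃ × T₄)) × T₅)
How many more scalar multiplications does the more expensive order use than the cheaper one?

1668

Order (1) = (T₁ × (((T₂ × T₃) × T₄) × T₅)): (T₂ × T₃): 2×16 by 16×6 → 2×6, cost 2·16·6 = 192; ((T₂ × T₃) × T₄): 2×6 by 6×9 → 2×9, cost 2·6·9 = 108; cumulative 300; (((T₂ × T₃) × T₄) × T₅): 2×9 by 9×2 → 2×2, cost 2·9·2 = 36; cumulative 336; (T₁ × (((T₂ × T₃) × T₄) × T₅)): 6×2 by 2×2 → 6×2, cost 6·2·2 = 24; cumulative 360. Total 360.
Order (2) = (((T₁ × T₂) × (T₃ × T₄)) × T₅): (T₁ × T₂): 6×2 by 2×16 → 6×16, cost 6·2·16 = 192; (T₃ × T₄): 16×6 by 6×9 → 16×9, cost 16·6·9 = 864; ((T₁ × T₂) × (T₃ × T₄)): 6×16 by 16×9 → 6×9, cost 6·16·9 = 864; cumulative 1920; (((T₁ × T₂) × (T₃ × T₄)) × T₅): 6×9 by 9×2 → 6×2, cost 6·9·2 = 108; cumulative 2028. Total 2028.
Difference: |360 − 2028| = 1668.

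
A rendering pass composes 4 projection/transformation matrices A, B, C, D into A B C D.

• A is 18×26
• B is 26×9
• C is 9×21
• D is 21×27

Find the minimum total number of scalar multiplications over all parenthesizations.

Adjacent pairs: AB = 18·26·9 = 4212; BC = 26·9·21 = 4914; CD = 9·21·27 = 5103.
Length 3: A..C: k=1: 0+4914+18·26·21=14742; k=2: 4212+0+18·9·21=7614 → min 7614 | B..D: k=2: 0+5103+26·9·27=11421; k=3: 4914+0+26·21·27=19656 → min 11421.
Length 4: A..D: k=1: 0+11421+18·26·27=24057; k=2: 4212+5103+18·9·27=13689; k=3: 7614+0+18·21·27=17820 → min 13689.
Optimal order: ((A B) (C D)) with cost 13689.

13689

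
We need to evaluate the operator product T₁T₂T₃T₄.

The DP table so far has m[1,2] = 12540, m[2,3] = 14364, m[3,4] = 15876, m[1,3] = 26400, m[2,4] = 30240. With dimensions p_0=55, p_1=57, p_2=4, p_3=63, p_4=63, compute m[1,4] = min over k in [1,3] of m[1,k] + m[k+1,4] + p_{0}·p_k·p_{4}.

42276

m[1,4] = min over k∈[1,3] of m[1,k]+m[k+1,4]+p_{0}·p_k·p_{4}.
k=1: 0 + 30240 + 55·57·63 = 227745; k=2: 12540 + 15876 + 55·4·63 = 42276; k=3: 26400 + 0 + 55·63·63 = 244695.
Minimum: 42276 at k=2.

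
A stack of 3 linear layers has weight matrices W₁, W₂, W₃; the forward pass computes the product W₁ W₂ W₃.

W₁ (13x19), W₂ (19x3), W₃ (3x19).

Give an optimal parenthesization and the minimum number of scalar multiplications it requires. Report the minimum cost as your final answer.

(W₁ (W₂ W₃)): cost 5776.
((W₁ W₂) W₃): cost 1482.
Optimal: ((W₁ W₂) W₃) with cost 1482.

1482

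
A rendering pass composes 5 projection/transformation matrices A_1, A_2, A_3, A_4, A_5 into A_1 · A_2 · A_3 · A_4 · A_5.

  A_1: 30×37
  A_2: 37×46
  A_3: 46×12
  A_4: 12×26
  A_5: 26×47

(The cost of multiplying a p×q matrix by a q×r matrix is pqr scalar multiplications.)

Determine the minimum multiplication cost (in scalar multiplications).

65328

Adjacent pairs: A_1A_2 = 30·37·46 = 51060; A_2A_3 = 37·46·12 = 20424; A_3A_4 = 46·12·26 = 14352; A_4A_5 = 12·26·47 = 14664.
Length 3: A_1..A_3: k=1: 0+20424+30·37·12=33744; k=2: 51060+0+30·46·12=67620 → min 33744 | A_2..A_4: k=2: 0+14352+37·46·26=58604; k=3: 20424+0+37·12·26=31968 → min 31968 | A_3..A_5: k=3: 0+14664+46·12·47=40608; k=4: 14352+0+46·26·47=70564 → min 40608.
Length 4: A_1..A_4: k=1: 0+31968+30·37·26=60828; k=2: 51060+14352+30·46·26=101292; k=3: 33744+0+30·12·26=43104 → min 43104 | A_2..A_5: k=2: 0+40608+37·46·47=120602; k=3: 20424+14664+37·12·47=55956; k=4: 31968+0+37·26·47=77182 → min 55956.
Length 5: A_1..A_5: k=1: 0+55956+30·37·47=108126; k=2: 51060+40608+30·46·47=156528; k=3: 33744+14664+30·12·47=65328; k=4: 43104+0+30·26·47=79764 → min 65328.
Optimal order: ((A_1 · (A_2 · A_3)) · (A_4 · A_5)) with cost 65328.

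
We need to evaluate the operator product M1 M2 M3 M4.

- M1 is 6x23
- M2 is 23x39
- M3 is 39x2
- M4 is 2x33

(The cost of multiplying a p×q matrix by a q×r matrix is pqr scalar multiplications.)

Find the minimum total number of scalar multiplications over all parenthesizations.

Adjacent pairs: M1M2 = 6·23·39 = 5382; M2M3 = 23·39·2 = 1794; M3M4 = 39·2·33 = 2574.
Length 3: M1..M3: k=1: 0+1794+6·23·2=2070; k=2: 5382+0+6·39·2=5850 → min 2070 | M2..M4: k=2: 0+2574+23·39·33=32175; k=3: 1794+0+23·2·33=3312 → min 3312.
Length 4: M1..M4: k=1: 0+3312+6·23·33=7866; k=2: 5382+2574+6·39·33=15678; k=3: 2070+0+6·2·33=2466 → min 2466.
Optimal order: ((M1 (M2 M3)) M4) with cost 2466.

2466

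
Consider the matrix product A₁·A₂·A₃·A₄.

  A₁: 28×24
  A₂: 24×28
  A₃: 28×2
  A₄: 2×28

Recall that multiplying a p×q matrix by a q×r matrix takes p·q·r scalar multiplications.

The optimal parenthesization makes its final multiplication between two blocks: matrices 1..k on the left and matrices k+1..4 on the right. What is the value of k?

3

Adjacent pairs: A₁A₂ = 28·24·28 = 18816; A₂A₃ = 24·28·2 = 1344; A₃A₄ = 28·2·28 = 1568.
Length 3: A₁..A₃: k=1: 0+1344+28·24·2=2688; k=2: 18816+0+28·28·2=20384 → min 2688 | A₂..A₄: k=2: 0+1568+24·28·28=20384; k=3: 1344+0+24·2·28=2688 → min 2688.
Top-level splits: k=1: (A₁..A₁)·(A₂..A₄) → 0+2688+28·24·28 = 21504; k=2: (A₁..A₂)·(A₃..A₄) → 18816+1568+28·28·28 = 42336; k=3: (A₁..A₃)·(A₄..A₄) → 2688+0+28·2·28 = 4256.
Best split is after A₃, i.e. k = 3.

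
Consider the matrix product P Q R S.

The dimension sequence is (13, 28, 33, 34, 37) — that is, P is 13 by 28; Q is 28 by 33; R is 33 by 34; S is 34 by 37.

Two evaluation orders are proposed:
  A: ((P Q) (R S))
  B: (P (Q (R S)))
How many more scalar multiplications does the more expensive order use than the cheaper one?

19771

Order A = ((P Q) (R S)): (P Q): 13×28 by 28×33 → 13×33, cost 13·28·33 = 12012; (R S): 33×34 by 34×37 → 33×37, cost 33·34·37 = 41514; ((P Q) (R S)): 13×33 by 33×37 → 13×37, cost 13·33·37 = 15873; cumulative 69399. Total 69399.
Order B = (P (Q (R S))): (R S): 33×34 by 34×37 → 33×37, cost 33·34·37 = 41514; (Q (R S)): 28×33 by 33×37 → 28×37, cost 28·33·37 = 34188; cumulative 75702; (P (Q (R S))): 13×28 by 28×37 → 13×37, cost 13·28·37 = 13468; cumulative 89170. Total 89170.
Difference: |69399 − 89170| = 19771.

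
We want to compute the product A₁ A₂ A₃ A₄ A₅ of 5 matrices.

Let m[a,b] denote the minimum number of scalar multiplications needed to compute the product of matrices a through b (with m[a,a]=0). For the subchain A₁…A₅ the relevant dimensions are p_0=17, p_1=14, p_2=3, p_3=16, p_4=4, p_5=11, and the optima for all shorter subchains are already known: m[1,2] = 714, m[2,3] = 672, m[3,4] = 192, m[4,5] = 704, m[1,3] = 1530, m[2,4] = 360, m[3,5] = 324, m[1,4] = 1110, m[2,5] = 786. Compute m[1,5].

m[1,5] = min over k∈[1,4] of m[1,k]+m[k+1,5]+p_{0}·p_k·p_{5}.
k=1: 0 + 786 + 17·14·11 = 3404; k=2: 714 + 324 + 17·3·11 = 1599; k=3: 1530 + 704 + 17·16·11 = 5226; k=4: 1110 + 0 + 17·4·11 = 1858.
Minimum: 1599 at k=2.

1599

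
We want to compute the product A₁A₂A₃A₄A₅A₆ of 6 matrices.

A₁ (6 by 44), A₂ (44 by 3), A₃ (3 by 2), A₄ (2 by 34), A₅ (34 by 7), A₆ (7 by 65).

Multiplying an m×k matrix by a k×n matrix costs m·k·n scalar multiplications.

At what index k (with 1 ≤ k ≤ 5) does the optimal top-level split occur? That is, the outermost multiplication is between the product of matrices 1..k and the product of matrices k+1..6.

3

Adjacent pairs: A₁A₂ = 6·44·3 = 792; A₂A₃ = 44·3·2 = 264; A₃A₄ = 3·2·34 = 204; A₄A₅ = 2·34·7 = 476; A₅A₆ = 34·7·65 = 15470.
Length 3: A₁..A₃: k=1: 0+264+6·44·2=792; k=2: 792+0+6·3·2=828 → min 792 | A₂..A₄: k=2: 0+204+44·3·34=4692; k=3: 264+0+44·2·34=3256 → min 3256 | A₃..A₅: k=3: 0+476+3·2·7=518; k=4: 204+0+3·34·7=918 → min 518 | A₄..A₆: k=4: 0+15470+2·34·65=19890; k=5: 476+0+2·7·65=1386 → min 1386.
Length 4: A₁..A₄: k=1: 0+3256+6·44·34=12232; k=2: 792+204+6·3·34=1608; k=3: 792+0+6·2·34=1200 → min 1200 | A₂..A₅: k=2: 0+518+44·3·7=1442; k=3: 264+476+44·2·7=1356; k=4: 3256+0+44·34·7=13728 → min 1356 | A₃..A₆: k=3: 0+1386+3·2·65=1776; k=4: 204+15470+3·34·65=22304; k=5: 518+0+3·7·65=1883 → min 1776.
Length 5: A₁..A₅: k=1: 0+1356+6·44·7=3204; k=2: 792+518+6·3·7=1436; k=3: 792+476+6·2·7=1352; k=4: 1200+0+6·34·7=2628 → min 1352 | A₂..A₆: k=2: 0+1776+44·3·65=10356; k=3: 264+1386+44·2·65=7370; k=4: 3256+15470+44·34·65=115966; k=5: 1356+0+44·7·65=21376 → min 7370.
Top-level splits: k=1: (A₁..A₁)·(A₂..A₆) → 0+7370+6·44·65 = 24530; k=2: (A₁..A₂)·(A₃..A₆) → 792+1776+6·3·65 = 3738; k=3: (A₁..A₃)·(A₄..A₆) → 792+1386+6·2·65 = 2958; k=4: (A₁..A₄)·(A₅..A₆) → 1200+15470+6·34·65 = 29930; k=5: (A₁..A₅)·(A₆..A₆) → 1352+0+6·7·65 = 4082.
Best split is after A₃, i.e. k = 3.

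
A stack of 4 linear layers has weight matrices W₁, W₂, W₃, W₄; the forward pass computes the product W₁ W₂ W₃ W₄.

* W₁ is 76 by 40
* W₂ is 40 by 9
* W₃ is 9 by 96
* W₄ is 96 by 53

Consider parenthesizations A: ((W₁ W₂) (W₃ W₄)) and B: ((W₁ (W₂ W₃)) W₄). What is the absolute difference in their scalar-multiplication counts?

Order A = ((W₁ W₂) (W₃ W₄)): (W₁ W₂): 76×40 by 40×9 → 76×9, cost 76·40·9 = 27360; (W₃ W₄): 9×96 by 96×53 → 9×53, cost 9·96·53 = 45792; ((W₁ W₂) (W₃ W₄)): 76×9 by 9×53 → 76×53, cost 76·9·53 = 36252; cumulative 109404. Total 109404.
Order B = ((W₁ (W₂ W₃)) W₄): (W₂ W₃): 40×9 by 9×96 → 40×96, cost 40·9·96 = 34560; (W₁ (W₂ W₃)): 76×40 by 40×96 → 76×96, cost 76·40·96 = 291840; cumulative 326400; ((W₁ (W₂ W₃)) W₄): 76×96 by 96×53 → 76×53, cost 76·96·53 = 386688; cumulative 713088. Total 713088.
Difference: |109404 − 713088| = 603684.

603684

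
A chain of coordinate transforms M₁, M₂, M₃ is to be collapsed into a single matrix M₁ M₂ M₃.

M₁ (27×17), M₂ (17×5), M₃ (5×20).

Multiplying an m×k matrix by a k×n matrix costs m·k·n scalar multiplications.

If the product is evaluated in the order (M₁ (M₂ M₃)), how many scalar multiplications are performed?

10880

(M₂ M₃): 17×5 by 5×20 → 17×20, cost 17·5·20 = 1700
(M₁ (M₂ M₃)): 27×17 by 17×20 → 27×20, cost 27·17·20 = 9180; cumulative 10880
Total: 10880 scalar multiplications.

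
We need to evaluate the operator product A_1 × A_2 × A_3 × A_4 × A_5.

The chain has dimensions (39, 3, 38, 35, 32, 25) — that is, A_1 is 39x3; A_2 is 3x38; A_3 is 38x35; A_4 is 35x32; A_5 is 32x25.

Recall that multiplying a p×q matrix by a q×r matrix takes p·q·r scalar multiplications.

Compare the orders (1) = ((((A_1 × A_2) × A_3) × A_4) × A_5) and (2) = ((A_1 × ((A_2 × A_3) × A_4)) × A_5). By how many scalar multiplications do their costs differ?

88902

Order (1) = ((((A_1 × A_2) × A_3) × A_4) × A_5): (A_1 × A_2): 39×3 by 3×38 → 39×38, cost 39·3·38 = 4446; ((A_1 × A_2) × A_3): 39×38 by 38×35 → 39×35, cost 39·38·35 = 51870; cumulative 56316; (((A_1 × A_2) × A_3) × A_4): 39×35 by 35×32 → 39×32, cost 39·35·32 = 43680; cumulative 99996; ((((A_1 × A_2) × A_3) × A_4) × A_5): 39×32 by 32×25 → 39×25, cost 39·32·25 = 31200; cumulative 131196. Total 131196.
Order (2) = ((A_1 × ((A_2 × A_3) × A_4)) × A_5): (A_2 × A_3): 3×38 by 38×35 → 3×35, cost 3·38·35 = 3990; ((A_2 × A_3) × A_4): 3×35 by 35×32 → 3×32, cost 3·35·32 = 3360; cumulative 7350; (A_1 × ((A_2 × A_3) × A_4)): 39×3 by 3×32 → 39×32, cost 39·3·32 = 3744; cumulative 11094; ((A_1 × ((A_2 × A_3) × A_4)) × A_5): 39×32 by 32×25 → 39×25, cost 39·32·25 = 31200; cumulative 42294. Total 42294.
Difference: |131196 − 42294| = 88902.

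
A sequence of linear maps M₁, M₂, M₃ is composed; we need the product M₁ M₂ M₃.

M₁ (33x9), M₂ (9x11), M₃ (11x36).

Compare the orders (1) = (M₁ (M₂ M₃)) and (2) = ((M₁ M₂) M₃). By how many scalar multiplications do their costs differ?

2079

Order (1) = (M₁ (M₂ M₃)): (M₂ M₃): 9×11 by 11×36 → 9×36, cost 9·11·36 = 3564; (M₁ (M₂ M₃)): 33×9 by 9×36 → 33×36, cost 33·9·36 = 10692; cumulative 14256. Total 14256.
Order (2) = ((M₁ M₂) M₃): (M₁ M₂): 33×9 by 9×11 → 33×11, cost 33·9·11 = 3267; ((M₁ M₂) M₃): 33×11 by 11×36 → 33×36, cost 33·11·36 = 13068; cumulative 16335. Total 16335.
Difference: |14256 − 16335| = 2079.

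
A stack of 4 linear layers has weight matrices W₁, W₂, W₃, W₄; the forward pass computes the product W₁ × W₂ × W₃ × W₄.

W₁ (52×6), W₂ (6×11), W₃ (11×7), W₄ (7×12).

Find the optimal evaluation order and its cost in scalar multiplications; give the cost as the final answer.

4710

Adjacent pairs: W₁W₂ = 52·6·11 = 3432; W₂W₃ = 6·11·7 = 462; W₃W₄ = 11·7·12 = 924.
Length 3: W₁..W₃: k=1: 0+462+52·6·7=2646; k=2: 3432+0+52·11·7=7436 → min 2646 | W₂..W₄: k=2: 0+924+6·11·12=1716; k=3: 462+0+6·7·12=966 → min 966.
Length 4: W₁..W₄: k=1: 0+966+52·6·12=4710; k=2: 3432+924+52·11·12=11220; k=3: 2646+0+52·7·12=7014 → min 4710.
Optimal parenthesization: (W₁ × ((W₂ × W₃) × W₄)) with cost 4710.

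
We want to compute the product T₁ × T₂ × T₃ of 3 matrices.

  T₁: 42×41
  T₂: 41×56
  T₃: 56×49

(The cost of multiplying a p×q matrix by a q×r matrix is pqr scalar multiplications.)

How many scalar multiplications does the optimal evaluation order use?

Order (T₁ × (T₂ × T₃)): (T₂ × T₃): 41×56 by 56×49 → 41×49, cost 41·56·49 = 112504; (T₁ × (T₂ × T₃)): 42×41 by 41×49 → 42×49, cost 42·41·49 = 84378; cumulative 196882. Total 196882.
Order ((T₁ × T₂) × T₃): (T₁ × T₂): 42×41 by 41×56 → 42×56, cost 42·41·56 = 96432; ((T₁ × T₂) × T₃): 42×56 by 56×49 → 42×49, cost 42·56·49 = 115248; cumulative 211680. Total 211680.
Minimum: 196882.

196882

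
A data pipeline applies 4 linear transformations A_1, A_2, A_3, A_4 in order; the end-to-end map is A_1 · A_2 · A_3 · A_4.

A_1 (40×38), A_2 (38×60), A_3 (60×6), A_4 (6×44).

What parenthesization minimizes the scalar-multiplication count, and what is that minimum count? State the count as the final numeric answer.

33360

Adjacent pairs: A_1A_2 = 40·38·60 = 91200; A_2A_3 = 38·60·6 = 13680; A_3A_4 = 60·6·44 = 15840.
Length 3: A_1..A_3: k=1: 0+13680+40·38·6=22800; k=2: 91200+0+40·60·6=105600 → min 22800 | A_2..A_4: k=2: 0+15840+38·60·44=116160; k=3: 13680+0+38·6·44=23712 → min 23712.
Length 4: A_1..A_4: k=1: 0+23712+40·38·44=90592; k=2: 91200+15840+40·60·44=212640; k=3: 22800+0+40·6·44=33360 → min 33360.
Optimal parenthesization: ((A_1 · (A_2 · A_3)) · A_4) with cost 33360.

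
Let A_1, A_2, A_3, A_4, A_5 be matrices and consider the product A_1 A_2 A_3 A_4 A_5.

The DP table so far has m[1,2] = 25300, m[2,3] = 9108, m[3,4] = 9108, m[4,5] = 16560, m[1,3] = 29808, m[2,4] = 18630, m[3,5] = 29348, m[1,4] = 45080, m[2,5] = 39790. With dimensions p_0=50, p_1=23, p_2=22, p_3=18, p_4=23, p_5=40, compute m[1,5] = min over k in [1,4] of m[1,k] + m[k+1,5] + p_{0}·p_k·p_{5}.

m[1,5] = min over k∈[1,4] of m[1,k]+m[k+1,5]+p_{0}·p_k·p_{5}.
k=1: 0 + 39790 + 50·23·40 = 85790; k=2: 25300 + 29348 + 50·22·40 = 98648; k=3: 29808 + 16560 + 50·18·40 = 82368; k=4: 45080 + 0 + 50·23·40 = 91080.
Minimum: 82368 at k=3.

82368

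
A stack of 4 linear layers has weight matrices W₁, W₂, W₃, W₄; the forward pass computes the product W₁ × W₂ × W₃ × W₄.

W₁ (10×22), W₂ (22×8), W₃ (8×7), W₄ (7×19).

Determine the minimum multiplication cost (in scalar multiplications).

Adjacent pairs: W₁W₂ = 10·22·8 = 1760; W₂W₃ = 22·8·7 = 1232; W₃W₄ = 8·7·19 = 1064.
Length 3: W₁..W₃: k=1: 0+1232+10·22·7=2772; k=2: 1760+0+10·8·7=2320 → min 2320 | W₂..W₄: k=2: 0+1064+22·8·19=4408; k=3: 1232+0+22·7·19=4158 → min 4158.
Length 4: W₁..W₄: k=1: 0+4158+10·22·19=8338; k=2: 1760+1064+10·8·19=4344; k=3: 2320+0+10·7·19=3650 → min 3650.
Optimal order: (((W₁ × W₂) × W₃) × W₄) with cost 3650.

3650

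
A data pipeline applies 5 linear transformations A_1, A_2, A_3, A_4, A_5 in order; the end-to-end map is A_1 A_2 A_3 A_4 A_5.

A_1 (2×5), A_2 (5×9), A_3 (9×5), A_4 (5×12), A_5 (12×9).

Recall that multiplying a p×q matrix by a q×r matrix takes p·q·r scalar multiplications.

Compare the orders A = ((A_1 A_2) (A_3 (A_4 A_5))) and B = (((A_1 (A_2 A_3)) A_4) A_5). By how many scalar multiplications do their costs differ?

Order A = ((A_1 A_2) (A_3 (A_4 A_5))): (A_1 A_2): 2×5 by 5×9 → 2×9, cost 2·5·9 = 90; (A_4 A_5): 5×12 by 12×9 → 5×9, cost 5·12·9 = 540; (A_3 (A_4 A_5)): 9×5 by 5×9 → 9×9, cost 9·5·9 = 405; cumulative 945; ((A_1 A_2) (A_3 (A_4 A_5))): 2×9 by 9×9 → 2×9, cost 2·9·9 = 162; cumulative 1197. Total 1197.
Order B = (((A_1 (A_2 A_3)) A_4) A_5): (A_2 A_3): 5×9 by 9×5 → 5×5, cost 5·9·5 = 225; (A_1 (A_2 A_3)): 2×5 by 5×5 → 2×5, cost 2·5·5 = 50; cumulative 275; ((A_1 (A_2 A_3)) A_4): 2×5 by 5×12 → 2×12, cost 2·5·12 = 120; cumulative 395; (((A_1 (A_2 A_3)) A_4) A_5): 2×12 by 12×9 → 2×9, cost 2·12·9 = 216; cumulative 611. Total 611.
Difference: |1197 − 611| = 586.

586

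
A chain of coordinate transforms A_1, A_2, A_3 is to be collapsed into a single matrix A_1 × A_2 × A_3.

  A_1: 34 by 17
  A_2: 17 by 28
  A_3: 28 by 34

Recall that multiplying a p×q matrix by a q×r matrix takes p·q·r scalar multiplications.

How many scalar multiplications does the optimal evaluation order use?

35836

Order (A_1 × (A_2 × A_3)): (A_2 × A_3): 17×28 by 28×34 → 17×34, cost 17·28·34 = 16184; (A_1 × (A_2 × A_3)): 34×17 by 17×34 → 34×34, cost 34·17·34 = 19652; cumulative 35836. Total 35836.
Order ((A_1 × A_2) × A_3): (A_1 × A_2): 34×17 by 17×28 → 34×28, cost 34·17·28 = 16184; ((A_1 × A_2) × A_3): 34×28 by 28×34 → 34×34, cost 34·28·34 = 32368; cumulative 48552. Total 48552.
Minimum: 35836.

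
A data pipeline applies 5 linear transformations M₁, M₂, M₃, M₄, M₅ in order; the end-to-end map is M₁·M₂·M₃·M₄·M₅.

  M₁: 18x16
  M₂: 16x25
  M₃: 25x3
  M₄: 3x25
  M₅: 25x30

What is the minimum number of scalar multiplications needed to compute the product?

Adjacent pairs: M₁M₂ = 18·16·25 = 7200; M₂M₃ = 16·25·3 = 1200; M₃M₄ = 25·3·25 = 1875; M₄M₅ = 3·25·30 = 2250.
Length 3: M₁..M₃: k=1: 0+1200+18·16·3=2064; k=2: 7200+0+18·25·3=8550 → min 2064 | M₂..M₄: k=2: 0+1875+16·25·25=11875; k=3: 1200+0+16·3·25=2400 → min 2400 | M₃..M₅: k=3: 0+2250+25·3·30=4500; k=4: 1875+0+25·25·30=20625 → min 4500.
Length 4: M₁..M₄: k=1: 0+2400+18·16·25=9600; k=2: 7200+1875+18·25·25=20325; k=3: 2064+0+18·3·25=3414 → min 3414 | M₂..M₅: k=2: 0+4500+16·25·30=16500; k=3: 1200+2250+16·3·30=4890; k=4: 2400+0+16·25·30=14400 → min 4890.
Length 5: M₁..M₅: k=1: 0+4890+18·16·30=13530; k=2: 7200+4500+18·25·30=25200; k=3: 2064+2250+18·3·30=5934; k=4: 3414+0+18·25·30=16914 → min 5934.
Optimal order: ((M₁·(M₂·M₃))·(M₄·M₅)) with cost 5934.

5934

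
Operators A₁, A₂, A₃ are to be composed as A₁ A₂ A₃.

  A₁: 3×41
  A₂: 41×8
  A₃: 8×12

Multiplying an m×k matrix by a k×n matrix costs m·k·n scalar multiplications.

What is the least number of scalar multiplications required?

1272

Order (A₁ (A₂ A₃)): (A₂ A₃): 41×8 by 8×12 → 41×12, cost 41·8·12 = 3936; (A₁ (A₂ A₃)): 3×41 by 41×12 → 3×12, cost 3·41·12 = 1476; cumulative 5412. Total 5412.
Order ((A₁ A₂) A₃): (A₁ A₂): 3×41 by 41×8 → 3×8, cost 3·41·8 = 984; ((A₁ A₂) A₃): 3×8 by 8×12 → 3×12, cost 3·8·12 = 288; cumulative 1272. Total 1272.
Minimum: 1272.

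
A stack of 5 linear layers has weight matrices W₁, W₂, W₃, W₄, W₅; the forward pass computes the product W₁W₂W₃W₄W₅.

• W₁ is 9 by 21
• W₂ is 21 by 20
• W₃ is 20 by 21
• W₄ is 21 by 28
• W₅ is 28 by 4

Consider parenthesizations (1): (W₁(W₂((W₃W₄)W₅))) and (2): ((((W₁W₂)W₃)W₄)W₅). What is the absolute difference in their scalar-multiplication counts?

2576

Order (1) = (W₁(W₂((W₃W₄)W₅))): (W₃W₄): 20×21 by 21×28 → 20×28, cost 20·21·28 = 11760; ((W₃W₄)W₅): 20×28 by 28×4 → 20×4, cost 20·28·4 = 2240; cumulative 14000; (W₂((W₃W₄)W₅)): 21×20 by 20×4 → 21×4, cost 21·20·4 = 1680; cumulative 15680; (W₁(W₂((W₃W₄)W₅))): 9×21 by 21×4 → 9×4, cost 9·21·4 = 756; cumulative 16436. Total 16436.
Order (2) = ((((W₁W₂)W₃)W₄)W₅): (W₁W₂): 9×21 by 21×20 → 9×20, cost 9·21·20 = 3780; ((W₁W₂)W₃): 9×20 by 20×21 → 9×21, cost 9·20·21 = 3780; cumulative 7560; (((W₁W₂)W₃)W₄): 9×21 by 21×28 → 9×28, cost 9·21·28 = 5292; cumulative 12852; ((((W₁W₂)W₃)W₄)W₅): 9×28 by 28×4 → 9×4, cost 9·28·4 = 1008; cumulative 13860. Total 13860.
Difference: |16436 − 13860| = 2576.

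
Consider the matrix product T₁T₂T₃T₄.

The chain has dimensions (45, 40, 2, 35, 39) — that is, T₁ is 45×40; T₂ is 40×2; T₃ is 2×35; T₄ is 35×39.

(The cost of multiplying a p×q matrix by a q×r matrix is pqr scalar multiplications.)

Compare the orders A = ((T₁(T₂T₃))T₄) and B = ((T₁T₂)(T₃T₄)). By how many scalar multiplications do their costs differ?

117385

Order A = ((T₁(T₂T₃))T₄): (T₂T₃): 40×2 by 2×35 → 40×35, cost 40·2·35 = 2800; (T₁(T₂T₃)): 45×40 by 40×35 → 45×35, cost 45·40·35 = 63000; cumulative 65800; ((T₁(T₂T₃))T₄): 45×35 by 35×39 → 45×39, cost 45·35·39 = 61425; cumulative 127225. Total 127225.
Order B = ((T₁T₂)(T₃T₄)): (T₁T₂): 45×40 by 40×2 → 45×2, cost 45·40·2 = 3600; (T₃T₄): 2×35 by 35×39 → 2×39, cost 2·35·39 = 2730; ((T₁T₂)(T₃T₄)): 45×2 by 2×39 → 45×39, cost 45·2·39 = 3510; cumulative 9840. Total 9840.
Difference: |127225 − 9840| = 117385.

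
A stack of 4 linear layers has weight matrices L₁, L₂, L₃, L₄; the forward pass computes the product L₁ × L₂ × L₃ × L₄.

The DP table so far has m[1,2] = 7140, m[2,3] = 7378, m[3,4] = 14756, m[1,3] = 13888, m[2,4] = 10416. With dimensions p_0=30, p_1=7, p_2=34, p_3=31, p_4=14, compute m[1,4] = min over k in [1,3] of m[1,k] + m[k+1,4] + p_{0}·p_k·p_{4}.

m[1,4] = min over k∈[1,3] of m[1,k]+m[k+1,4]+p_{0}·p_k·p_{4}.
k=1: 0 + 10416 + 30·7·14 = 13356; k=2: 7140 + 14756 + 30·34·14 = 36176; k=3: 13888 + 0 + 30·31·14 = 26908.
Minimum: 13356 at k=1.

13356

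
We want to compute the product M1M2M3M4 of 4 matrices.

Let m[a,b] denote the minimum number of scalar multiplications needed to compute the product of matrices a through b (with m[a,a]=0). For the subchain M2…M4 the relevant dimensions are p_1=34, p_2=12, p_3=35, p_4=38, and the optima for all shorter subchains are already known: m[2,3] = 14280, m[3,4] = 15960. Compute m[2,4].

m[2,4] = min over k∈[2,3] of m[2,k]+m[k+1,4]+p_{1}·p_k·p_{4}.
k=2: 0 + 15960 + 34·12·38 = 31464; k=3: 14280 + 0 + 34·35·38 = 59500.
Minimum: 31464 at k=2.

31464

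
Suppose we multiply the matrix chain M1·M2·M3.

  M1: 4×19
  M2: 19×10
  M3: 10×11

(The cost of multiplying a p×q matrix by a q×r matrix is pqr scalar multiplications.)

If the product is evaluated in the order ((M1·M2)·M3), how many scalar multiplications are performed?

(M1·M2): 4×19 by 19×10 → 4×10, cost 4·19·10 = 760
((M1·M2)·M3): 4×10 by 10×11 → 4×11, cost 4·10·11 = 440; cumulative 1200
Total: 1200 scalar multiplications.

1200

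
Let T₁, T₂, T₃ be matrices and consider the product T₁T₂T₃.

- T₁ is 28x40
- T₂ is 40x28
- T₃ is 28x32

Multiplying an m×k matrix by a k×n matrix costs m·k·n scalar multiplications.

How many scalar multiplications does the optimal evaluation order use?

56448

Order (T₁(T₂T₃)): (T₂T₃): 40×28 by 28×32 → 40×32, cost 40·28·32 = 35840; (T₁(T₂T₃)): 28×40 by 40×32 → 28×32, cost 28·40·32 = 35840; cumulative 71680. Total 71680.
Order ((T₁T₂)T₃): (T₁T₂): 28×40 by 40×28 → 28×28, cost 28·40·28 = 31360; ((T₁T₂)T₃): 28×28 by 28×32 → 28×32, cost 28·28·32 = 25088; cumulative 56448. Total 56448.
Minimum: 56448.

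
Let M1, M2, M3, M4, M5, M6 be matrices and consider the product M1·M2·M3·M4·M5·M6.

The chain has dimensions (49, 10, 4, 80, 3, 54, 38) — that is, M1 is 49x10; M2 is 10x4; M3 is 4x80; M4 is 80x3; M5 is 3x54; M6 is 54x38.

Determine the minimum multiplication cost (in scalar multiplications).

14292

Adjacent pairs: M1M2 = 49·10·4 = 1960; M2M3 = 10·4·80 = 3200; M3M4 = 4·80·3 = 960; M4M5 = 80·3·54 = 12960; M5M6 = 3·54·38 = 6156.
Length 3: M1..M3: k=1: 0+3200+49·10·80=42400; k=2: 1960+0+49·4·80=17640 → min 17640 | M2..M4: k=2: 0+960+10·4·3=1080; k=3: 3200+0+10·80·3=5600 → min 1080 | M3..M5: k=3: 0+12960+4·80·54=30240; k=4: 960+0+4·3·54=1608 → min 1608 | M4..M6: k=4: 0+6156+80·3·38=15276; k=5: 12960+0+80·54·38=177120 → min 15276.
Length 4: M1..M4: k=1: 0+1080+49·10·3=2550; k=2: 1960+960+49·4·3=3508; k=3: 17640+0+49·80·3=29400 → min 2550 | M2..M5: k=2: 0+1608+10·4·54=3768; k=3: 3200+12960+10·80·54=59360; k=4: 1080+0+10·3·54=2700 → min 2700 | M3..M6: k=3: 0+15276+4·80·38=27436; k=4: 960+6156+4·3·38=7572; k=5: 1608+0+4·54·38=9816 → min 7572.
Length 5: M1..M5: k=1: 0+2700+49·10·54=29160; k=2: 1960+1608+49·4·54=14152; k=3: 17640+12960+49·80·54=242280; k=4: 2550+0+49·3·54=10488 → min 10488 | M2..M6: k=2: 0+7572+10·4·38=9092; k=3: 3200+15276+10·80·38=48876; k=4: 1080+6156+10·3·38=8376; k=5: 2700+0+10·54·38=23220 → min 8376.
Length 6: M1..M6: k=1: 0+8376+49·10·38=26996; k=2: 1960+7572+49·4·38=16980; k=3: 17640+15276+49·80·38=181876; k=4: 2550+6156+49·3·38=14292; k=5: 10488+0+49·54·38=111036 → min 14292.
Optimal order: ((M1·(M2·(M3·M4)))·(M5·M6)) with cost 14292.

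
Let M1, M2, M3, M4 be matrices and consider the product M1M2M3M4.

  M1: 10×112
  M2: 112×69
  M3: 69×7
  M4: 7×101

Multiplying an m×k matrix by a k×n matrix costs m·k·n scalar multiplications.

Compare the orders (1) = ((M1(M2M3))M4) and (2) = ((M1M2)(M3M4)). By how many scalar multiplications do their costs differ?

126747

Order (1) = ((M1(M2M3))M4): (M2M3): 112×69 by 69×7 → 112×7, cost 112·69·7 = 54096; (M1(M2M3)): 10×112 by 112×7 → 10×7, cost 10·112·7 = 7840; cumulative 61936; ((M1(M2M3))M4): 10×7 by 7×101 → 10×101, cost 10·7·101 = 7070; cumulative 69006. Total 69006.
Order (2) = ((M1M2)(M3M4)): (M1M2): 10×112 by 112×69 → 10×69, cost 10·112·69 = 77280; (M3M4): 69×7 by 7×101 → 69×101, cost 69·7·101 = 48783; ((M1M2)(M3M4)): 10×69 by 69×101 → 10×101, cost 10·69·101 = 69690; cumulative 195753. Total 195753.
Difference: |69006 − 195753| = 126747.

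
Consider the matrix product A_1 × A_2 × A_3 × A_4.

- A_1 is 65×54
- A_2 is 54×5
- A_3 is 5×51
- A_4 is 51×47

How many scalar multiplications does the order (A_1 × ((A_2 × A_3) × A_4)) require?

(A_2 × A_3): 54×5 by 5×51 → 54×51, cost 54·5·51 = 13770
((A_2 × A_3) × A_4): 54×51 by 51×47 → 54×47, cost 54·51·47 = 129438; cumulative 143208
(A_1 × ((A_2 × A_3) × A_4)): 65×54 by 54×47 → 65×47, cost 65·54·47 = 164970; cumulative 308178
Total: 308178 scalar multiplications.

308178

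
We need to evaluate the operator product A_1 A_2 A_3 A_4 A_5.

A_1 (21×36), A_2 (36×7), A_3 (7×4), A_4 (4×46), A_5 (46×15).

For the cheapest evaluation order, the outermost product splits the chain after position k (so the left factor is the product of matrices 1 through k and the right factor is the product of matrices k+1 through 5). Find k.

Adjacent pairs: A_1A_2 = 21·36·7 = 5292; A_2A_3 = 36·7·4 = 1008; A_3A_4 = 7·4·46 = 1288; A_4A_5 = 4·46·15 = 2760.
Length 3: A_1..A_3: k=1: 0+1008+21·36·4=4032; k=2: 5292+0+21·7·4=5880 → min 4032 | A_2..A_4: k=2: 0+1288+36·7·46=12880; k=3: 1008+0+36·4·46=7632 → min 7632 | A_3..A_5: k=3: 0+2760+7·4·15=3180; k=4: 1288+0+7·46·15=6118 → min 3180.
Length 4: A_1..A_4: k=1: 0+7632+21·36·46=42408; k=2: 5292+1288+21·7·46=13342; k=3: 4032+0+21·4·46=7896 → min 7896 | A_2..A_5: k=2: 0+3180+36·7·15=6960; k=3: 1008+2760+36·4·15=5928; k=4: 7632+0+36·46·15=32472 → min 5928.
Top-level splits: k=1: (A_1..A_1)·(A_2..A_5) → 0+5928+21·36·15 = 17268; k=2: (A_1..A_2)·(A_3..A_5) → 5292+3180+21·7·15 = 10677; k=3: (A_1..A_3)·(A_4..A_5) → 4032+2760+21·4·15 = 8052; k=4: (A_1..A_4)·(A_5..A_5) → 7896+0+21·46·15 = 22386.
Best split is after A_3, i.e. k = 3.

3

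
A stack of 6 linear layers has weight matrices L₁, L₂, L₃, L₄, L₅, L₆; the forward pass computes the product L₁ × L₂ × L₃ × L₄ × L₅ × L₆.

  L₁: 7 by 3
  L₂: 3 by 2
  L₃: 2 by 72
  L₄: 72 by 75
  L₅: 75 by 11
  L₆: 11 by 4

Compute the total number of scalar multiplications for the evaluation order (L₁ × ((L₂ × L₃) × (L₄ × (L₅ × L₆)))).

(L₂ × L₃): 3×2 by 2×72 → 3×72, cost 3·2·72 = 432
(L₅ × L₆): 75×11 by 11×4 → 75×4, cost 75·11·4 = 3300
(L₄ × (L₅ × L₆)): 72×75 by 75×4 → 72×4, cost 72·75·4 = 21600; cumulative 24900
((L₂ × L₃) × (L₄ × (L₅ × L₆))): 3×72 by 72×4 → 3×4, cost 3·72·4 = 864; cumulative 26196
(L₁ × ((L₂ × L₃) × (L₄ × (L₅ × L₆)))): 7×3 by 3×4 → 7×4, cost 7·3·4 = 84; cumulative 26280
Total: 26280 scalar multiplications.

26280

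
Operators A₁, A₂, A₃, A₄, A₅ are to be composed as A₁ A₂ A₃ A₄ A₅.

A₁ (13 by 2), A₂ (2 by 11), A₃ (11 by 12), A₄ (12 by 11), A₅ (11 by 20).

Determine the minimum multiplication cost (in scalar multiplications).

Adjacent pairs: A₁A₂ = 13·2·11 = 286; A₂A₃ = 2·11·12 = 264; A₃A₄ = 11·12·11 = 1452; A₄A₅ = 12·11·20 = 2640.
Length 3: A₁..A₃: k=1: 0+264+13·2·12=576; k=2: 286+0+13·11·12=2002 → min 576 | A₂..A₄: k=2: 0+1452+2·11·11=1694; k=3: 264+0+2·12·11=528 → min 528 | A₃..A₅: k=3: 0+2640+11·12·20=5280; k=4: 1452+0+11·11·20=3872 → min 3872.
Length 4: A₁..A₄: k=1: 0+528+13·2·11=814; k=2: 286+1452+13·11·11=3311; k=3: 576+0+13·12·11=2292 → min 814 | A₂..A₅: k=2: 0+3872+2·11·20=4312; k=3: 264+2640+2·12·20=3384; k=4: 528+0+2·11·20=968 → min 968.
Length 5: A₁..A₅: k=1: 0+968+13·2·20=1488; k=2: 286+3872+13·11·20=7018; k=3: 576+2640+13·12·20=6336; k=4: 814+0+13·11·20=3674 → min 1488.
Optimal order: (A₁ (((A₂ A₃) A₄) A₅)) with cost 1488.

1488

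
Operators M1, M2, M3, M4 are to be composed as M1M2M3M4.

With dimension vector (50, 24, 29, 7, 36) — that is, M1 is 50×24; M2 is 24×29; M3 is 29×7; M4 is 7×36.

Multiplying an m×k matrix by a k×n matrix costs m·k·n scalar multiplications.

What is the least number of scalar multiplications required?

Adjacent pairs: M1M2 = 50·24·29 = 34800; M2M3 = 24·29·7 = 4872; M3M4 = 29·7·36 = 7308.
Length 3: M1..M3: k=1: 0+4872+50·24·7=13272; k=2: 34800+0+50·29·7=44950 → min 13272 | M2..M4: k=2: 0+7308+24·29·36=32364; k=3: 4872+0+24·7·36=10920 → min 10920.
Length 4: M1..M4: k=1: 0+10920+50·24·36=54120; k=2: 34800+7308+50·29·36=94308; k=3: 13272+0+50·7·36=25872 → min 25872.
Optimal order: ((M1(M2M3))M4) with cost 25872.

25872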